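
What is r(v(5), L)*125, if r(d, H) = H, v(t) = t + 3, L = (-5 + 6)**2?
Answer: 125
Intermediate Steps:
L = 1 (L = 1**2 = 1)
v(t) = 3 + t
r(v(5), L)*125 = 1*125 = 125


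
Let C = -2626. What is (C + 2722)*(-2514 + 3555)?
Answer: 99936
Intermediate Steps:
(C + 2722)*(-2514 + 3555) = (-2626 + 2722)*(-2514 + 3555) = 96*1041 = 99936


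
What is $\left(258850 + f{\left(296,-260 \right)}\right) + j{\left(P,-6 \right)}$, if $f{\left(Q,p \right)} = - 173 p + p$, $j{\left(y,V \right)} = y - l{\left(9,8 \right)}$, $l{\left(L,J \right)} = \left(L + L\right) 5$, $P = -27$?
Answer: $303453$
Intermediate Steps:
$l{\left(L,J \right)} = 10 L$ ($l{\left(L,J \right)} = 2 L 5 = 10 L$)
$j{\left(y,V \right)} = -90 + y$ ($j{\left(y,V \right)} = y - 10 \cdot 9 = y - 90 = -90 + y$)
$f{\left(Q,p \right)} = - 172 p$
$\left(258850 + f{\left(296,-260 \right)}\right) + j{\left(P,-6 \right)} = \left(258850 - -44720\right) - 117 = \left(258850 + 44720\right) - 117 = 303570 - 117 = 303453$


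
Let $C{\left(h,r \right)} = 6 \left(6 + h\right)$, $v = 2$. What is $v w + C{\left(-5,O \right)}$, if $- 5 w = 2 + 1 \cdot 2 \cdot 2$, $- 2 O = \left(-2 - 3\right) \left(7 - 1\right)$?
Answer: $\frac{18}{5} \approx 3.6$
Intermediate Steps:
$O = 15$ ($O = - \frac{\left(-2 - 3\right) \left(7 - 1\right)}{2} = - \frac{\left(-5\right) 6}{2} = \left(- \frac{1}{2}\right) \left(-30\right) = 15$)
$C{\left(h,r \right)} = 36 + 6 h$
$w = - \frac{6}{5}$ ($w = - \frac{2 + 1 \cdot 2 \cdot 2}{5} = - \frac{2 + 1 \cdot 4}{5} = - \frac{2 + 4}{5} = \left(- \frac{1}{5}\right) 6 = - \frac{6}{5} \approx -1.2$)
$v w + C{\left(-5,O \right)} = 2 \left(- \frac{6}{5}\right) + \left(36 + 6 \left(-5\right)\right) = - \frac{12}{5} + \left(36 - 30\right) = - \frac{12}{5} + 6 = \frac{18}{5}$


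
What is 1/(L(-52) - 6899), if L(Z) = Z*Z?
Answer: -1/4195 ≈ -0.00023838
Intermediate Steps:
L(Z) = Z²
1/(L(-52) - 6899) = 1/((-52)² - 6899) = 1/(2704 - 6899) = 1/(-4195) = -1/4195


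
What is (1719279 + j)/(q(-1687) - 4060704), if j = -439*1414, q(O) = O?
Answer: -1098533/4062391 ≈ -0.27042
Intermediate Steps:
j = -620746
(1719279 + j)/(q(-1687) - 4060704) = (1719279 - 620746)/(-1687 - 4060704) = 1098533/(-4062391) = 1098533*(-1/4062391) = -1098533/4062391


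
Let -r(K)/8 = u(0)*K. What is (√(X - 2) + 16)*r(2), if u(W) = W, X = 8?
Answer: 0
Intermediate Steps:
r(K) = 0 (r(K) = -0*K = -8*0 = 0)
(√(X - 2) + 16)*r(2) = (√(8 - 2) + 16)*0 = (√6 + 16)*0 = (16 + √6)*0 = 0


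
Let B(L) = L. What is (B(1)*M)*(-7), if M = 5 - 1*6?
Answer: 7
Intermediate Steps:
M = -1 (M = 5 - 6 = -1)
(B(1)*M)*(-7) = (1*(-1))*(-7) = -1*(-7) = 7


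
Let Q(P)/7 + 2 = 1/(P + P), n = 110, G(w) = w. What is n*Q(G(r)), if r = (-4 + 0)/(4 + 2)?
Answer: -4235/2 ≈ -2117.5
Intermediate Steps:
r = -⅔ (r = -4/6 = -4*⅙ = -⅔ ≈ -0.66667)
Q(P) = -14 + 7/(2*P) (Q(P) = -14 + 7/(P + P) = -14 + 7/((2*P)) = -14 + 7*(1/(2*P)) = -14 + 7/(2*P))
n*Q(G(r)) = 110*(-14 + 7/(2*(-⅔))) = 110*(-14 + (7/2)*(-3/2)) = 110*(-14 - 21/4) = 110*(-77/4) = -4235/2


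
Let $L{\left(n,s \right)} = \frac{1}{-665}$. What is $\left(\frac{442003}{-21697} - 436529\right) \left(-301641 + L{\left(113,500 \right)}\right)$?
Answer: $\frac{1899962703426072456}{14428505} \approx 1.3168 \cdot 10^{11}$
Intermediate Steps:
$L{\left(n,s \right)} = - \frac{1}{665}$
$\left(\frac{442003}{-21697} - 436529\right) \left(-301641 + L{\left(113,500 \right)}\right) = \left(\frac{442003}{-21697} - 436529\right) \left(-301641 - \frac{1}{665}\right) = \left(442003 \left(- \frac{1}{21697}\right) - 436529\right) \left(- \frac{200591266}{665}\right) = \left(- \frac{442003}{21697} - 436529\right) \left(- \frac{200591266}{665}\right) = \left(- \frac{9471811716}{21697}\right) \left(- \frac{200591266}{665}\right) = \frac{1899962703426072456}{14428505}$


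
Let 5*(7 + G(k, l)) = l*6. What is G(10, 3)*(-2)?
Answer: 34/5 ≈ 6.8000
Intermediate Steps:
G(k, l) = -7 + 6*l/5 (G(k, l) = -7 + (l*6)/5 = -7 + (6*l)/5 = -7 + 6*l/5)
G(10, 3)*(-2) = (-7 + (6/5)*3)*(-2) = (-7 + 18/5)*(-2) = -17/5*(-2) = 34/5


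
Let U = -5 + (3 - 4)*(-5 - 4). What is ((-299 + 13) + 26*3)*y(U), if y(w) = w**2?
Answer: -3328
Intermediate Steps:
U = 4 (U = -5 - 1*(-9) = -5 + 9 = 4)
((-299 + 13) + 26*3)*y(U) = ((-299 + 13) + 26*3)*4**2 = (-286 + 78)*16 = -208*16 = -3328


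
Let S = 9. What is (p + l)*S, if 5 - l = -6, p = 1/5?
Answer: 504/5 ≈ 100.80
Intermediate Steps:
p = ⅕ ≈ 0.20000
l = 11 (l = 5 - 1*(-6) = 5 + 6 = 11)
(p + l)*S = (⅕ + 11)*9 = (56/5)*9 = 504/5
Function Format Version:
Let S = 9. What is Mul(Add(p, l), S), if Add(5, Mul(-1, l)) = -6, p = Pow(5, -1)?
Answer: Rational(504, 5) ≈ 100.80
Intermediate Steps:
p = Rational(1, 5) ≈ 0.20000
l = 11 (l = Add(5, Mul(-1, -6)) = Add(5, 6) = 11)
Mul(Add(p, l), S) = Mul(Add(Rational(1, 5), 11), 9) = Mul(Rational(56, 5), 9) = Rational(504, 5)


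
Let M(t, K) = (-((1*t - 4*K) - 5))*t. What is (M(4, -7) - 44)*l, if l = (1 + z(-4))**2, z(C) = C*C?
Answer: -43928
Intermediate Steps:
z(C) = C**2
M(t, K) = t*(5 - t + 4*K) (M(t, K) = (-((t - 4*K) - 5))*t = (-(-5 + t - 4*K))*t = (5 - t + 4*K)*t = t*(5 - t + 4*K))
l = 289 (l = (1 + (-4)**2)**2 = (1 + 16)**2 = 17**2 = 289)
(M(4, -7) - 44)*l = (4*(5 - 1*4 + 4*(-7)) - 44)*289 = (4*(5 - 4 - 28) - 44)*289 = (4*(-27) - 44)*289 = (-108 - 44)*289 = -152*289 = -43928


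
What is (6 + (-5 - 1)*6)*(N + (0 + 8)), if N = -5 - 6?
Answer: 90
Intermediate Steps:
N = -11
(6 + (-5 - 1)*6)*(N + (0 + 8)) = (6 + (-5 - 1)*6)*(-11 + (0 + 8)) = (6 - 6*6)*(-11 + 8) = (6 - 36)*(-3) = -30*(-3) = 90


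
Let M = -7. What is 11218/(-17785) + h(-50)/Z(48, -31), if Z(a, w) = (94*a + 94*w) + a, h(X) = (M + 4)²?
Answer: -18304763/29274110 ≈ -0.62529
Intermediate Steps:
h(X) = 9 (h(X) = (-7 + 4)² = (-3)² = 9)
Z(a, w) = 94*w + 95*a
11218/(-17785) + h(-50)/Z(48, -31) = 11218/(-17785) + 9/(94*(-31) + 95*48) = 11218*(-1/17785) + 9/(-2914 + 4560) = -11218/17785 + 9/1646 = -18304763/29274110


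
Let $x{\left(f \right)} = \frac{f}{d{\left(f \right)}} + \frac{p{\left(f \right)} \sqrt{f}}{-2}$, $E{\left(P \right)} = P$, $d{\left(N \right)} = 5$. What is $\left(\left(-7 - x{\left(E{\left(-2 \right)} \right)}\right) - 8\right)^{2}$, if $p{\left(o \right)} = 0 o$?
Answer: $\frac{5329}{25} \approx 213.16$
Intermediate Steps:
$p{\left(o \right)} = 0$
$x{\left(f \right)} = \frac{f}{5}$ ($x{\left(f \right)} = \frac{f}{5} + \frac{0 \sqrt{f}}{-2} = f \frac{1}{5} + 0 \left(- \frac{1}{2}\right) = \frac{f}{5} + 0 = \frac{f}{5}$)
$\left(\left(-7 - x{\left(E{\left(-2 \right)} \right)}\right) - 8\right)^{2} = \left(\left(-7 - \frac{1}{5} \left(-2\right)\right) - 8\right)^{2} = \left(\left(-7 - - \frac{2}{5}\right) - 8\right)^{2} = \left(\left(-7 + \frac{2}{5}\right) - 8\right)^{2} = \left(- \frac{33}{5} - 8\right)^{2} = \left(- \frac{73}{5}\right)^{2} = \frac{5329}{25}$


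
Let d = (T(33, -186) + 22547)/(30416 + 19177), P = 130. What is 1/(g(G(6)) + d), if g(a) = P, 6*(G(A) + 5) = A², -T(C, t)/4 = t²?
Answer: 49593/6331253 ≈ 0.0078330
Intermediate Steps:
T(C, t) = -4*t²
G(A) = -5 + A²/6
g(a) = 130
d = -115837/49593 (d = (-4*(-186)² + 22547)/(30416 + 19177) = (-4*34596 + 22547)/49593 = (-138384 + 22547)*(1/49593) = -115837*1/49593 = -115837/49593 ≈ -2.3358)
1/(g(G(6)) + d) = 1/(130 - 115837/49593) = 1/(6331253/49593) = 49593/6331253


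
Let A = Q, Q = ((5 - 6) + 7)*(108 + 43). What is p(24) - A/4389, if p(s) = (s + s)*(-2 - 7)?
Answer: -632318/1463 ≈ -432.21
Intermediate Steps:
p(s) = -18*s (p(s) = (2*s)*(-9) = -18*s)
Q = 906 (Q = (-1 + 7)*151 = 6*151 = 906)
A = 906
p(24) - A/4389 = -18*24 - 906/4389 = -432 - 906/4389 = -432 - 1*302/1463 = -432 - 302/1463 = -632318/1463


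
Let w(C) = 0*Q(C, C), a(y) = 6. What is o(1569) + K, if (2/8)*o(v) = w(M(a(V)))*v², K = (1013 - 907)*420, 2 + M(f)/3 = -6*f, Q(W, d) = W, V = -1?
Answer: 44520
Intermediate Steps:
M(f) = -6 - 18*f (M(f) = -6 + 3*(-6*f) = -6 - 18*f)
K = 44520 (K = 106*420 = 44520)
w(C) = 0 (w(C) = 0*C = 0)
o(v) = 0 (o(v) = 4*(0*v²) = 4*0 = 0)
o(1569) + K = 0 + 44520 = 44520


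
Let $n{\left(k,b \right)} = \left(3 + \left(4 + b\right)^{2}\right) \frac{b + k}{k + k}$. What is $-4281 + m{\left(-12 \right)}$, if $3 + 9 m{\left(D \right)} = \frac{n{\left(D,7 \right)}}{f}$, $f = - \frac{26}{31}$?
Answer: $- \frac{6015797}{1404} \approx -4284.8$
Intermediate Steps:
$f = - \frac{26}{31}$ ($f = \left(-26\right) \frac{1}{31} = - \frac{26}{31} \approx -0.83871$)
$n{\left(k,b \right)} = \frac{\left(3 + \left(4 + b\right)^{2}\right) \left(b + k\right)}{2 k}$ ($n{\left(k,b \right)} = \left(3 + \left(4 + b\right)^{2}\right) \frac{b + k}{2 k} = \frac{\left(3 + \left(4 + b\right)^{2}\right) \left(b + k\right)}{2 k}$)
$m{\left(D \right)} = - \frac{1}{3} - \frac{31 \left(868 + 124 D\right)}{468 D}$ ($m{\left(D \right)} = - \frac{1}{3} + \frac{\frac{3 \cdot 7 + 7 \left(4 + 7\right)^{2} + D \left(3 + \left(4 + 7\right)^{2}\right)}{2 D} \frac{1}{- \frac{26}{31}}}{9} = - \frac{1}{3} + \frac{\frac{21 + 7 \cdot 11^{2} + D \left(3 + 11^{2}\right)}{2 D} \left(- \frac{31}{26}\right)}{9} = - \frac{1}{3} + \frac{\frac{21 + 7 \cdot 121 + D \left(3 + 121\right)}{2 D} \left(- \frac{31}{26}\right)}{9} = - \frac{1}{3} + \frac{\frac{21 + 847 + D 124}{2 D} \left(- \frac{31}{26}\right)}{9} = - \frac{1}{3} + \frac{\frac{21 + 847 + 124 D}{2 D} \left(- \frac{31}{26}\right)}{9} = - \frac{1}{3} + \frac{\frac{868 + 124 D}{2 D} \left(- \frac{31}{26}\right)}{9} = - \frac{1}{3} + \frac{\left(- \frac{31}{52}\right) \frac{1}{D} \left(868 + 124 D\right)}{9} = - \frac{1}{3} - \frac{31 \left(868 + 124 D\right)}{468 D}$)
$-4281 + m{\left(-12 \right)} = -4281 + \frac{-6727 - -12000}{117 \left(-12\right)} = -4281 + \frac{1}{117} \left(- \frac{1}{12}\right) \left(-6727 + 12000\right) = -4281 + \frac{1}{117} \left(- \frac{1}{12}\right) 5273 = -4281 - \frac{5273}{1404} = - \frac{6015797}{1404}$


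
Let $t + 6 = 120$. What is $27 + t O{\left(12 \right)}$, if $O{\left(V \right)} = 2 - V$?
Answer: $-1113$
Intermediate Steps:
$t = 114$ ($t = -6 + 120 = 114$)
$27 + t O{\left(12 \right)} = 27 + 114 \left(2 - 12\right) = 27 + 114 \left(-10\right) = 27 - 1140 = -1113$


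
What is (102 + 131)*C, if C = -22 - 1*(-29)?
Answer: 1631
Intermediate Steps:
C = 7 (C = -22 + 29 = 7)
(102 + 131)*C = (102 + 131)*7 = 233*7 = 1631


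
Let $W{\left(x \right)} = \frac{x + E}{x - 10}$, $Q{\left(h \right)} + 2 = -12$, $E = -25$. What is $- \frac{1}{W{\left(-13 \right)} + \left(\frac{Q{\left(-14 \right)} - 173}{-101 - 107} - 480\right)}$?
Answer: $\frac{4784}{2284115} \approx 0.0020945$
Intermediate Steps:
$Q{\left(h \right)} = -14$ ($Q{\left(h \right)} = -2 - 12 = -14$)
$W{\left(x \right)} = \frac{-25 + x}{-10 + x}$ ($W{\left(x \right)} = \frac{x - 25}{x - 10} = \frac{-25 + x}{-10 + x}$)
$- \frac{1}{W{\left(-13 \right)} + \left(\frac{Q{\left(-14 \right)} - 173}{-101 - 107} - 480\right)} = - \frac{1}{\frac{-25 - 13}{-10 - 13} - \left(480 - \frac{-14 - 173}{-101 - 107}\right)} = - \frac{1}{\frac{1}{-23} \left(-38\right) - \left(480 + \frac{187}{-208}\right)} = - \frac{1}{\left(- \frac{1}{23}\right) \left(-38\right) - \frac{99653}{208}} = - \frac{1}{\frac{38}{23} + \left(\frac{187}{208} - 480\right)} = - \frac{1}{\frac{38}{23} - \frac{99653}{208}} = - \frac{1}{- \frac{2284115}{4784}} = \left(-1\right) \left(- \frac{4784}{2284115}\right) = \frac{4784}{2284115}$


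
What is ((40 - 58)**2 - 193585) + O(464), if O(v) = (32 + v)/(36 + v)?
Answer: -24157501/125 ≈ -1.9326e+5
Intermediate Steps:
O(v) = (32 + v)/(36 + v)
((40 - 58)**2 - 193585) + O(464) = ((40 - 58)**2 - 193585) + (32 + 464)/(36 + 464) = ((-18)**2 - 193585) + 496/500 = (324 - 193585) + (1/500)*496 = -193261 + 124/125 = -24157501/125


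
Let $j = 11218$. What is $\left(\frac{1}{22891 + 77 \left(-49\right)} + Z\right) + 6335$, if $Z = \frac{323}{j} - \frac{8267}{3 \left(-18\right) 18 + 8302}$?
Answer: $\frac{31509829771397}{4974790370} \approx 6333.9$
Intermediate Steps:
$Z = - \frac{22592904}{20556985}$ ($Z = \frac{323}{11218} - \frac{8267}{3 \left(-18\right) 18 + 8302} = 323 \cdot \frac{1}{11218} - \frac{8267}{\left(-54\right) 18 + 8302} = \frac{323}{11218} - \frac{8267}{-972 + 8302} = \frac{323}{11218} - \frac{8267}{7330} = - \frac{22592904}{20556985} \approx -1.099$)
$\left(\frac{1}{22891 + 77 \left(-49\right)} + Z\right) + 6335 = \left(\frac{1}{22891 + 77 \left(-49\right)} - \frac{22592904}{20556985}\right) + 6335 = \left(\frac{1}{22891 - 3773} - \frac{22592904}{20556985}\right) + 6335 = \left(\frac{1}{19118} - \frac{22592904}{20556985}\right) + 6335 = - \frac{5467222553}{4974790370} + 6335 = \frac{31509829771397}{4974790370}$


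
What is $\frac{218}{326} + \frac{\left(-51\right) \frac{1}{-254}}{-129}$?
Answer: $\frac{1187727}{1780286} \approx 0.66716$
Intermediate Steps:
$\frac{218}{326} + \frac{\left(-51\right) \frac{1}{-254}}{-129} = 218 \cdot \frac{1}{326} + \left(-51\right) \left(- \frac{1}{254}\right) \left(- \frac{1}{129}\right) = \frac{109}{163} + \frac{51}{254} \left(- \frac{1}{129}\right) = \frac{109}{163} - \frac{17}{10922} = \frac{1187727}{1780286}$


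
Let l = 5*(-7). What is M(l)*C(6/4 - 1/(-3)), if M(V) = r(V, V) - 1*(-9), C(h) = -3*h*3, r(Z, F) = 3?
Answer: -198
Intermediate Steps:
C(h) = -9*h
l = -35
M(V) = 12 (M(V) = 3 - 1*(-9) = 3 + 9 = 12)
M(l)*C(6/4 - 1/(-3)) = 12*(-9*(6/4 - 1/(-3))) = 12*(-9*(6*(¼) - 1*(-⅓))) = 12*(-9*(3/2 + ⅓)) = 12*(-9*11/6) = 12*(-33/2) = -198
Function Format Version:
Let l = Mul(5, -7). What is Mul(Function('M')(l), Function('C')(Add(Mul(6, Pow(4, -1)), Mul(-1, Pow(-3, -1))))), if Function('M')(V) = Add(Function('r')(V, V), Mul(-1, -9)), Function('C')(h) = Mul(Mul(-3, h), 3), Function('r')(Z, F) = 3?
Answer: -198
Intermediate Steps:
Function('C')(h) = Mul(-9, h)
l = -35
Function('M')(V) = 12 (Function('M')(V) = Add(3, Mul(-1, -9)) = Add(3, 9) = 12)
Mul(Function('M')(l), Function('C')(Add(Mul(6, Pow(4, -1)), Mul(-1, Pow(-3, -1))))) = Mul(12, Mul(-9, Add(Mul(6, Pow(4, -1)), Mul(-1, Pow(-3, -1))))) = Mul(12, Mul(-9, Add(Mul(6, Rational(1, 4)), Mul(-1, Rational(-1, 3))))) = Mul(12, Mul(-9, Add(Rational(3, 2), Rational(1, 3)))) = Mul(12, Mul(-9, Rational(11, 6))) = Mul(12, Rational(-33, 2)) = -198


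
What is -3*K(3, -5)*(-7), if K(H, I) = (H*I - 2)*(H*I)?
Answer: 5355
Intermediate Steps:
K(H, I) = H*I*(-2 + H*I) (K(H, I) = (-2 + H*I)*(H*I) = H*I*(-2 + H*I))
-3*K(3, -5)*(-7) = -9*(-5)*(-2 + 3*(-5))*(-7) = -9*(-5)*(-2 - 15)*(-7) = -9*(-5)*(-17)*(-7) = -3*255*(-7) = -765*(-7) = 5355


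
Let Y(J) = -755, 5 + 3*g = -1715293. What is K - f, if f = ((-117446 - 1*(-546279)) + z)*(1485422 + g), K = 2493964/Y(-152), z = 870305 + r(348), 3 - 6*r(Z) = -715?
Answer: -896241297329444/755 ≈ -1.1871e+12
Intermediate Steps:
g = -571766 (g = -5/3 + (⅓)*(-1715293) = -5/3 - 1715293/3 = -571766)
r(Z) = 359/3 (r(Z) = ½ - ⅙*(-715) = ½ + 715/6 = 359/3)
z = 2611274/3 (z = 870305 + 359/3 = 2611274/3 ≈ 8.7043e+5)
K = -2493964/755 (K = 2493964/(-755) = 2493964*(-1/755) = -2493964/755 ≈ -3303.3)
f = 1187074562696 (f = ((-117446 - 1*(-546279)) + 2611274/3)*(1485422 - 571766) = ((-117446 + 546279) + 2611274/3)*913656 = (428833 + 2611274/3)*913656 = (3897773/3)*913656 = 1187074562696)
K - f = -2493964/755 - 1*1187074562696 = -2493964/755 - 1187074562696 = -896241297329444/755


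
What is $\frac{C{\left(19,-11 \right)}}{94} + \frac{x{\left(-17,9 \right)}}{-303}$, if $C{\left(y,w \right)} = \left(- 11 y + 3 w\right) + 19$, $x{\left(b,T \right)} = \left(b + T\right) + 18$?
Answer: $- \frac{68509}{28482} \approx -2.4053$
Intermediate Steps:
$x{\left(b,T \right)} = 18 + T + b$ ($x{\left(b,T \right)} = \left(T + b\right) + 18 = 18 + T + b$)
$C{\left(y,w \right)} = 19 - 11 y + 3 w$
$\frac{C{\left(19,-11 \right)}}{94} + \frac{x{\left(-17,9 \right)}}{-303} = \frac{19 - 209 + 3 \left(-11\right)}{94} + \frac{18 + 9 - 17}{-303} = \left(19 - 209 - 33\right) \frac{1}{94} + 10 \left(- \frac{1}{303}\right) = \left(-223\right) \frac{1}{94} - \frac{10}{303} = - \frac{223}{94} - \frac{10}{303} = - \frac{68509}{28482}$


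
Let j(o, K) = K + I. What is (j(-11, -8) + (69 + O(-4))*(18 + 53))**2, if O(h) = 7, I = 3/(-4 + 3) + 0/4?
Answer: 28998225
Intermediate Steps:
I = -3 (I = 3/(-1) + 0*(1/4) = 3*(-1) + 0 = -3 + 0 = -3)
j(o, K) = -3 + K (j(o, K) = K - 3 = -3 + K)
(j(-11, -8) + (69 + O(-4))*(18 + 53))**2 = ((-3 - 8) + (69 + 7)*(18 + 53))**2 = (-11 + 76*71)**2 = (-11 + 5396)**2 = 5385**2 = 28998225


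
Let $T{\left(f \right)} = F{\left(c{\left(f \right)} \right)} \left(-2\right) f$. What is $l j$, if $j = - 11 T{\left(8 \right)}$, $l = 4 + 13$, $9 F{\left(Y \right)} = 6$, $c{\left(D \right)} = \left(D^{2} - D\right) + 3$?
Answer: $\frac{5984}{3} \approx 1994.7$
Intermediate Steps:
$c{\left(D \right)} = 3 + D^{2} - D$
$F{\left(Y \right)} = \frac{2}{3}$ ($F{\left(Y \right)} = \frac{1}{9} \cdot 6 = \frac{2}{3}$)
$T{\left(f \right)} = - \frac{4 f}{3}$ ($T{\left(f \right)} = \frac{2}{3} \left(-2\right) f = - \frac{4 f}{3}$)
$l = 17$
$j = \frac{352}{3}$ ($j = - 11 \left(\left(- \frac{4}{3}\right) 8\right) = \left(-11\right) \left(- \frac{32}{3}\right) = \frac{352}{3} \approx 117.33$)
$l j = 17 \cdot \frac{352}{3} = \frac{5984}{3}$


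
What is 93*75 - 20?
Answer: 6955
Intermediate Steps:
93*75 - 20 = 6975 - 20 = 6955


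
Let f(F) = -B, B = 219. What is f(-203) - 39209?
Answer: -39428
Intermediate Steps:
f(F) = -219 (f(F) = -1*219 = -219)
f(-203) - 39209 = -219 - 39209 = -39428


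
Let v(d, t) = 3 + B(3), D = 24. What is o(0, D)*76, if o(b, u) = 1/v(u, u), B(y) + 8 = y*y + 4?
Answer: 19/2 ≈ 9.5000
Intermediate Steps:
B(y) = -4 + y**2 (B(y) = -8 + (y*y + 4) = -8 + (y**2 + 4) = -8 + (4 + y**2) = -4 + y**2)
v(d, t) = 8 (v(d, t) = 3 + (-4 + 3**2) = 3 + (-4 + 9) = 3 + 5 = 8)
o(b, u) = 1/8
o(0, D)*76 = (1/8)*76 = 19/2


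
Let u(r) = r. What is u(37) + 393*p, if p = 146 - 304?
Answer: -62057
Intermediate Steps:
p = -158
u(37) + 393*p = 37 + 393*(-158) = 37 - 62094 = -62057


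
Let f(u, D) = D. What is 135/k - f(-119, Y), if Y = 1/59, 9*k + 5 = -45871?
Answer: -39187/902228 ≈ -0.043434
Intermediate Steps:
k = -15292/3 (k = -5/9 + (⅑)*(-45871) = -5/9 - 45871/9 = -15292/3 ≈ -5097.3)
Y = 1/59 ≈ 0.016949
135/k - f(-119, Y) = 135/(-15292/3) - 1*1/59 = 135*(-3/15292) - 1/59 = -405/15292 - 1/59 = -39187/902228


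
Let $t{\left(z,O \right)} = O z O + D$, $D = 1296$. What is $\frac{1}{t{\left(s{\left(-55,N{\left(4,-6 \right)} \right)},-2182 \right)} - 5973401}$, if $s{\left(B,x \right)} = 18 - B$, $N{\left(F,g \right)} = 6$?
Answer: $\frac{1}{341589947} \approx 2.9275 \cdot 10^{-9}$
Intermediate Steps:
$t{\left(z,O \right)} = 1296 + z O^{2}$ ($t{\left(z,O \right)} = O z O + 1296 = z O^{2} + 1296 = 1296 + z O^{2}$)
$\frac{1}{t{\left(s{\left(-55,N{\left(4,-6 \right)} \right)},-2182 \right)} - 5973401} = \frac{1}{\left(1296 + \left(18 - -55\right) \left(-2182\right)^{2}\right) - 5973401} = \frac{1}{\left(1296 + \left(18 + 55\right) 4761124\right) - 5973401} = \frac{1}{\left(1296 + 73 \cdot 4761124\right) - 5973401} = \frac{1}{\left(1296 + 347562052\right) - 5973401} = \frac{1}{347563348 - 5973401} = \frac{1}{341589947}$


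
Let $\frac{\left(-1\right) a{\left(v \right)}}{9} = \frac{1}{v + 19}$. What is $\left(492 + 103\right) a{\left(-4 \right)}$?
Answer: $-357$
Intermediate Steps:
$a{\left(v \right)} = - \frac{9}{19 + v}$ ($a{\left(v \right)} = - \frac{9}{v + 19} = - \frac{9}{19 + v}$)
$\left(492 + 103\right) a{\left(-4 \right)} = \left(492 + 103\right) \left(- \frac{9}{19 - 4}\right) = 595 \left(- \frac{9}{15}\right) = 595 \left(\left(-9\right) \frac{1}{15}\right) = 595 \left(- \frac{3}{5}\right) = -357$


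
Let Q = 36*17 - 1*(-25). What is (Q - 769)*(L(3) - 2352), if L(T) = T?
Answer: 310068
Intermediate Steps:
Q = 637 (Q = 612 + 25 = 637)
(Q - 769)*(L(3) - 2352) = (637 - 769)*(3 - 2352) = -132*(-2349) = 310068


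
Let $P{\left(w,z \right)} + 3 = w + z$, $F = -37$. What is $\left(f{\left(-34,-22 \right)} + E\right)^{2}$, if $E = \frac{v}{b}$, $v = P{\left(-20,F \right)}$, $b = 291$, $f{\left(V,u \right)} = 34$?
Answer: $\frac{10745284}{9409} \approx 1142.0$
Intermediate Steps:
$P{\left(w,z \right)} = -3 + w + z$ ($P{\left(w,z \right)} = -3 + \left(w + z\right) = -3 + w + z$)
$v = -60$ ($v = -3 - 20 - 37 = -60$)
$E = - \frac{20}{97}$ ($E = - \frac{60}{291} = \left(-60\right) \frac{1}{291} = - \frac{20}{97} \approx -0.20619$)
$\left(f{\left(-34,-22 \right)} + E\right)^{2} = \left(34 - \frac{20}{97}\right)^{2} = \left(\frac{3278}{97}\right)^{2} = \frac{10745284}{9409}$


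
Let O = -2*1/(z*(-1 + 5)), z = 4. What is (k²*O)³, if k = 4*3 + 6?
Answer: -531441/8 ≈ -66430.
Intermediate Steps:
k = 18 (k = 12 + 6 = 18)
O = -⅛ (O = -2*1/(4*(-1 + 5)) = -2/(4*4) = -2/16 = -2*1/16 = -⅛ ≈ -0.12500)
(k²*O)³ = (18²*(-⅛))³ = (324*(-⅛))³ = (-81/2)³ = -531441/8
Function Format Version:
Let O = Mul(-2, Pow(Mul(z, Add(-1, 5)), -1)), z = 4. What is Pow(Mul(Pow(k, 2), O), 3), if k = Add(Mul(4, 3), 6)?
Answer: Rational(-531441, 8) ≈ -66430.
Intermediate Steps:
k = 18 (k = Add(12, 6) = 18)
O = Rational(-1, 8) (O = Mul(-2, Pow(Mul(4, Add(-1, 5)), -1)) = Mul(-2, Pow(Mul(4, 4), -1)) = Mul(-2, Pow(16, -1)) = Mul(-2, Rational(1, 16)) = Rational(-1, 8) ≈ -0.12500)
Pow(Mul(Pow(k, 2), O), 3) = Pow(Mul(Pow(18, 2), Rational(-1, 8)), 3) = Pow(Mul(324, Rational(-1, 8)), 3) = Pow(Rational(-81, 2), 3) = Rational(-531441, 8)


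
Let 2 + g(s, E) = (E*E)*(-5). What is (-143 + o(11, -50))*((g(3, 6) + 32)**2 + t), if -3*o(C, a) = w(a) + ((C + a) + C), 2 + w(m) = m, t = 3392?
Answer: -9036308/3 ≈ -3.0121e+6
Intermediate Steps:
g(s, E) = -2 - 5*E**2 (g(s, E) = -2 + (E*E)*(-5) = -2 + E**2*(-5) = -2 - 5*E**2)
w(m) = -2 + m
o(C, a) = 2/3 - 2*C/3 - 2*a/3 (o(C, a) = -((-2 + a) + ((C + a) + C))/3 = -((-2 + a) + (a + 2*C))/3 = -(-2 + 2*C + 2*a)/3 = 2/3 - 2*C/3 - 2*a/3)
(-143 + o(11, -50))*((g(3, 6) + 32)**2 + t) = (-143 + (2/3 - 2/3*11 - 2/3*(-50)))*(((-2 - 5*6**2) + 32)**2 + 3392) = (-143 + (2/3 - 22/3 + 100/3))*(((-2 - 5*36) + 32)**2 + 3392) = (-143 + 80/3)*(((-2 - 180) + 32)**2 + 3392) = -349*((-182 + 32)**2 + 3392)/3 = -349*((-150)**2 + 3392)/3 = -349*(22500 + 3392)/3 = -349/3*25892 = -9036308/3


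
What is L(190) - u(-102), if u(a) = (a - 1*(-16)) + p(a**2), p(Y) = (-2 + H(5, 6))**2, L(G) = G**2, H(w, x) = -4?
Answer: 36150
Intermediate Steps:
p(Y) = 36 (p(Y) = (-2 - 4)**2 = (-6)**2 = 36)
u(a) = 52 + a (u(a) = (a - 1*(-16)) + 36 = (a + 16) + 36 = (16 + a) + 36 = 52 + a)
L(190) - u(-102) = 190**2 - (52 - 102) = 36100 - 1*(-50) = 36100 + 50 = 36150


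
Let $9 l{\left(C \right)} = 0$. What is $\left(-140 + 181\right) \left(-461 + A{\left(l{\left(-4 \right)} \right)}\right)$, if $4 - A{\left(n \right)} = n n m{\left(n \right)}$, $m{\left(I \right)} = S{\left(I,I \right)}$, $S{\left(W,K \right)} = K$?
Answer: $-18737$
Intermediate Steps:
$l{\left(C \right)} = 0$ ($l{\left(C \right)} = \frac{1}{9} \cdot 0 = 0$)
$m{\left(I \right)} = I$
$A{\left(n \right)} = 4 - n^{3}$ ($A{\left(n \right)} = 4 - n n n = 4 - n^{2} n = 4 - n^{3}$)
$\left(-140 + 181\right) \left(-461 + A{\left(l{\left(-4 \right)} \right)}\right) = \left(-140 + 181\right) \left(-461 + \left(4 - 0^{3}\right)\right) = 41 \left(-461 + \left(4 - 0\right)\right) = 41 \left(-461 + \left(4 + 0\right)\right) = 41 \left(-461 + 4\right) = 41 \left(-457\right) = -18737$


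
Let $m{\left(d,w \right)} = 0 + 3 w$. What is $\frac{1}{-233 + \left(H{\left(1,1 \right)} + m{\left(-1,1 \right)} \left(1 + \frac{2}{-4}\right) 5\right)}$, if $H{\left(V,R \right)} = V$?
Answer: $- \frac{2}{449} \approx -0.0044543$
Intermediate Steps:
$m{\left(d,w \right)} = 3 w$
$\frac{1}{-233 + \left(H{\left(1,1 \right)} + m{\left(-1,1 \right)} \left(1 + \frac{2}{-4}\right) 5\right)} = \frac{1}{-233 + \left(1 + 3 \cdot 1 \left(1 + \frac{2}{-4}\right) 5\right)} = \frac{1}{-233 + \left(1 + 3 \left(1 + 2 \left(- \frac{1}{4}\right)\right) 5\right)} = \frac{1}{-233 + \left(1 + 3 \left(1 - \frac{1}{2}\right) 5\right)} = \frac{1}{-233 + \left(1 + 3 \cdot \frac{1}{2} \cdot 5\right)} = \frac{1}{-233 + \left(1 + 3 \cdot \frac{5}{2}\right)} = \frac{1}{-233 + \left(1 + \frac{15}{2}\right)} = \frac{1}{-233 + \frac{17}{2}} = \frac{1}{- \frac{449}{2}} = - \frac{2}{449}$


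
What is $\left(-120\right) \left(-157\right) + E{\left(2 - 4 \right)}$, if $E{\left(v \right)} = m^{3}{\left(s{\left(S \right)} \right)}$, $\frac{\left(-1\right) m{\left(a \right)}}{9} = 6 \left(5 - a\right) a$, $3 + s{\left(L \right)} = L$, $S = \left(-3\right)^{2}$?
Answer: $34031064$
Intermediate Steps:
$S = 9$
$s{\left(L \right)} = -3 + L$
$m{\left(a \right)} = - 9 a \left(30 - 6 a\right)$ ($m{\left(a \right)} = - 9 \cdot 6 \left(5 - a\right) a = - 9 \left(30 - 6 a\right) a = - 9 a \left(30 - 6 a\right)$)
$E{\left(v \right)} = 34012224$ ($E{\left(v \right)} = \left(54 \left(-3 + 9\right) \left(-5 + \left(-3 + 9\right)\right)\right)^{3} = \left(54 \cdot 6 \left(-5 + 6\right)\right)^{3} = \left(54 \cdot 6 \cdot 1\right)^{3} = 324^{3} = 34012224$)
$\left(-120\right) \left(-157\right) + E{\left(2 - 4 \right)} = \left(-120\right) \left(-157\right) + 34012224 = 18840 + 34012224 = 34031064$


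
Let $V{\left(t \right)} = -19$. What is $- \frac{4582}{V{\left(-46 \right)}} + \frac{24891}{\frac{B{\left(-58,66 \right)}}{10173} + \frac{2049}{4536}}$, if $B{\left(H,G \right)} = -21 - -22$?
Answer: $\frac{2435412249542}{44014583} \approx 55332.0$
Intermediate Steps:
$B{\left(H,G \right)} = 1$ ($B{\left(H,G \right)} = -21 + 22 = 1$)
$- \frac{4582}{V{\left(-46 \right)}} + \frac{24891}{\frac{B{\left(-58,66 \right)}}{10173} + \frac{2049}{4536}} = - \frac{4582}{-19} + \frac{24891}{1 \cdot \frac{1}{10173} + \frac{2049}{4536}} = \left(-4582\right) \left(- \frac{1}{19}\right) + \frac{24891}{1 \cdot \frac{1}{10173} + 2049 \cdot \frac{1}{4536}} = \frac{4582}{19} + \frac{24891}{\frac{1}{10173} + \frac{683}{1512}} = \frac{4582}{19} + \frac{24891}{\frac{2316557}{5127192}} = \frac{4582}{19} + 24891 \cdot \frac{5127192}{2316557} = \frac{4582}{19} + \frac{127620936072}{2316557} = \frac{2435412249542}{44014583}$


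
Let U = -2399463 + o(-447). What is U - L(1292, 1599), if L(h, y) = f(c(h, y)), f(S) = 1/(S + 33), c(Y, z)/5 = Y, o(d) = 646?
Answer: -15575518782/6493 ≈ -2.3988e+6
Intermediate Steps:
c(Y, z) = 5*Y
f(S) = 1/(33 + S)
L(h, y) = 1/(33 + 5*h)
U = -2398817 (U = -2399463 + 646 = -2398817)
U - L(1292, 1599) = -2398817 - 1/(33 + 5*1292) = -2398817 - 1/(33 + 6460) = -2398817 - 1/6493 = -15575518782/6493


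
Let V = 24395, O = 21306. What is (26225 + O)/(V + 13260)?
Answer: 47531/37655 ≈ 1.2623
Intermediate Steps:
(26225 + O)/(V + 13260) = (26225 + 21306)/(24395 + 13260) = 47531/37655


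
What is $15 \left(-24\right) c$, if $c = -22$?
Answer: $7920$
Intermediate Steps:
$15 \left(-24\right) c = 15 \left(-24\right) \left(-22\right) = \left(-360\right) \left(-22\right) = 7920$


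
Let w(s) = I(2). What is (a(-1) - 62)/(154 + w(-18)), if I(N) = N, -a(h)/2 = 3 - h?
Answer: -35/78 ≈ -0.44872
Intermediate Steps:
a(h) = -6 + 2*h (a(h) = -2*(3 - h) = -6 + 2*h)
w(s) = 2
(a(-1) - 62)/(154 + w(-18)) = ((-6 + 2*(-1)) - 62)/(154 + 2) = ((-6 - 2) - 62)/156 = (-8 - 62)*(1/156) = -70*1/156 = -35/78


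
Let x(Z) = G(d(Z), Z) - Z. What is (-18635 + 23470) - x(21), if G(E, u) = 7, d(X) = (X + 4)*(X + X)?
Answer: 4849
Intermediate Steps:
d(X) = 2*X*(4 + X) (d(X) = (4 + X)*(2*X) = 2*X*(4 + X))
x(Z) = 7 - Z
(-18635 + 23470) - x(21) = (-18635 + 23470) - (7 - 1*21) = 4835 - (7 - 21) = 4835 - 1*(-14) = 4835 + 14 = 4849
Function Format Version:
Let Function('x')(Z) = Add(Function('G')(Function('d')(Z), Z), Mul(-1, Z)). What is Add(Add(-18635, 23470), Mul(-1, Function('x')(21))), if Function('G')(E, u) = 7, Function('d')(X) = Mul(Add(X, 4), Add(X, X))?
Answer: 4849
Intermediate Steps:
Function('d')(X) = Mul(2, X, Add(4, X)) (Function('d')(X) = Mul(Add(4, X), Mul(2, X)) = Mul(2, X, Add(4, X)))
Function('x')(Z) = Add(7, Mul(-1, Z))
Add(Add(-18635, 23470), Mul(-1, Function('x')(21))) = Add(Add(-18635, 23470), Mul(-1, Add(7, Mul(-1, 21)))) = Add(4835, Mul(-1, Add(7, -21))) = Add(4835, Mul(-1, -14)) = Add(4835, 14) = 4849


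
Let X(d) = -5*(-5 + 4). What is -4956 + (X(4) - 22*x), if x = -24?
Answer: -4423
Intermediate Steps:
X(d) = 5 (X(d) = -5*(-1) = 5)
-4956 + (X(4) - 22*x) = -4956 + (5 - 22*(-24)) = -4956 + (5 + 528) = -4956 + 533 = -4423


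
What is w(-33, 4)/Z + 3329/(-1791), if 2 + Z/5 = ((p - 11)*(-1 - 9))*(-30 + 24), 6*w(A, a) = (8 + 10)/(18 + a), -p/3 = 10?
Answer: -901565153/485038620 ≈ -1.8587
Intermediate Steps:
p = -30 (p = -3*10 = -30)
w(A, a) = 3/(18 + a) (w(A, a) = ((8 + 10)/(18 + a))/6 = (18/(18 + a))/6 = 3/(18 + a))
Z = -12310 (Z = -10 + 5*(((-30 - 11)*(-1 - 9))*(-30 + 24)) = -10 + 5*(-41*(-10)*(-6)) = -10 + 5*(410*(-6)) = -10 + 5*(-2460) = -10 - 12300 = -12310)
w(-33, 4)/Z + 3329/(-1791) = (3/(18 + 4))/(-12310) + 3329/(-1791) = (3/22)*(-1/12310) + 3329*(-1/1791) = (3*(1/22))*(-1/12310) - 3329/1791 = (3/22)*(-1/12310) - 3329/1791 = -3/270820 - 3329/1791 = -901565153/485038620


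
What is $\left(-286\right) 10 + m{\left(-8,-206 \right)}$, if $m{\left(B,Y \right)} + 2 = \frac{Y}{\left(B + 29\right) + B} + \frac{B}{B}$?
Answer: $- \frac{37399}{13} \approx -2876.8$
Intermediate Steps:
$m{\left(B,Y \right)} = -1 + \frac{Y}{29 + 2 B}$ ($m{\left(B,Y \right)} = -2 + \left(\frac{Y}{\left(B + 29\right) + B} + \frac{B}{B}\right) = -2 + \left(\frac{Y}{\left(29 + B\right) + B} + 1\right) = -2 + \left(\frac{Y}{29 + 2 B} + 1\right) = -2 + \left(1 + \frac{Y}{29 + 2 B}\right) = -1 + \frac{Y}{29 + 2 B}$)
$\left(-286\right) 10 + m{\left(-8,-206 \right)} = \left(-286\right) 10 + \frac{-29 - 206 - -16}{29 + 2 \left(-8\right)} = -2860 + \frac{-29 - 206 + 16}{29 - 16} = -2860 + \frac{1}{13} \left(-219\right) = -2860 - \frac{219}{13} = - \frac{37399}{13}$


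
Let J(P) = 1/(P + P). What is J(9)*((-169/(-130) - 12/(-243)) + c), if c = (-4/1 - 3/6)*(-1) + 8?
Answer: 5609/7290 ≈ 0.76941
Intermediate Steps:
J(P) = 1/(2*P)
c = 25/2 (c = (-4*1 - 3*⅙)*(-1) + 8 = (-4 - ½)*(-1) + 8 = -9/2*(-1) + 8 = 9/2 + 8 = 25/2 ≈ 12.500)
J(9)*((-169/(-130) - 12/(-243)) + c) = ((½)/9)*((-169/(-130) - 12/(-243)) + 25/2) = ((½)*(⅑))*((-169*(-1/130) - 12*(-1/243)) + 25/2) = ((13/10 + 4/81) + 25/2)/18 = (1093/810 + 25/2)/18 = (1/18)*(5609/405) = 5609/7290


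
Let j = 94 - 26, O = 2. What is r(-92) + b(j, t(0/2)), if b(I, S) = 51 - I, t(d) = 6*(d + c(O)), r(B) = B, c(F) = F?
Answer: -109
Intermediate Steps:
t(d) = 12 + 6*d (t(d) = 6*(d + 2) = 6*(2 + d) = 12 + 6*d)
j = 68
r(-92) + b(j, t(0/2)) = -92 + (51 - 1*68) = -92 + (51 - 68) = -92 - 17 = -109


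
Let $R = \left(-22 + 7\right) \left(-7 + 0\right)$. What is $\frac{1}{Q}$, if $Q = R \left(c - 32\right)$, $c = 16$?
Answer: $- \frac{1}{1680} \approx -0.00059524$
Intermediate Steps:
$R = 105$ ($R = \left(-15\right) \left(-7\right) = 105$)
$Q = -1680$ ($Q = 105 \left(16 - 32\right) = 105 \left(-16\right) = -1680$)
$\frac{1}{Q} = \frac{1}{-1680} = - \frac{1}{1680}$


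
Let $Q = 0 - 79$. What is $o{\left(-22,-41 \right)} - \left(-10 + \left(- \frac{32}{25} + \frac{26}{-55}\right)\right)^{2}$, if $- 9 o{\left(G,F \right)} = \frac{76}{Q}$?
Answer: $- \frac{7421233364}{53769375} \approx -138.02$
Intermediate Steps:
$Q = -79$ ($Q = 0 - 79 = -79$)
$o{\left(G,F \right)} = \frac{76}{711}$ ($o{\left(G,F \right)} = - \frac{76 \frac{1}{-79}}{9} = - \frac{76 \left(- \frac{1}{79}\right)}{9} = \left(- \frac{1}{9}\right) \left(- \frac{76}{79}\right) = \frac{76}{711}$)
$o{\left(-22,-41 \right)} - \left(-10 + \left(- \frac{32}{25} + \frac{26}{-55}\right)\right)^{2} = \frac{76}{711} - \left(-10 + \left(- \frac{32}{25} + \frac{26}{-55}\right)\right)^{2} = \frac{76}{711} - \left(-10 + \left(\left(-32\right) \frac{1}{25} + 26 \left(- \frac{1}{55}\right)\right)\right)^{2} = \frac{76}{711} - \left(-10 - \frac{482}{275}\right)^{2} = \frac{76}{711} - \left(- \frac{3232}{275}\right)^{2} = \frac{76}{711} - \frac{10445824}{75625} = - \frac{7421233364}{53769375}$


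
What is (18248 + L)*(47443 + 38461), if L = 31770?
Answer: 4296746272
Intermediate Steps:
(18248 + L)*(47443 + 38461) = (18248 + 31770)*(47443 + 38461) = 50018*85904 = 4296746272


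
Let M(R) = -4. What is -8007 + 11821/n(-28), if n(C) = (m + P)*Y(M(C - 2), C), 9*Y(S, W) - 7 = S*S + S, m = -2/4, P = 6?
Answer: -1460685/209 ≈ -6988.9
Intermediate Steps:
m = -½ (m = -2*¼ = -½ ≈ -0.50000)
Y(S, W) = 7/9 + S/9 + S²/9 (Y(S, W) = 7/9 + (S*S + S)/9 = 7/9 + (S² + S)/9 = 7/9 + (S + S²)/9 = 7/9 + (S/9 + S²/9) = 7/9 + S/9 + S²/9)
n(C) = 209/18 (n(C) = (-½ + 6)*(7/9 + (⅑)*(-4) + (⅑)*(-4)²) = 11*(7/9 - 4/9 + (⅑)*16)/2 = 11*(7/9 - 4/9 + 16/9)/2 = (11/2)*(19/9) = 209/18)
-8007 + 11821/n(-28) = -8007 + 11821/(209/18) = -8007 + 11821*(18/209) = -8007 + 212778/209 = -1460685/209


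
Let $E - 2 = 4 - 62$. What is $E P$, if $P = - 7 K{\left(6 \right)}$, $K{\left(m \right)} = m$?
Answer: $2352$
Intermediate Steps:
$E = -56$ ($E = 2 + \left(4 - 62\right) = 2 - 58 = -56$)
$P = -42$ ($P = \left(-7\right) 6 = -42$)
$E P = \left(-56\right) \left(-42\right) = 2352$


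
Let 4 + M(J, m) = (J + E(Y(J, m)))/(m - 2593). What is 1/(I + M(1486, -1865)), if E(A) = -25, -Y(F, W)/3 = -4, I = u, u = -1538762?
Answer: -1486/2286606763 ≈ -6.4987e-7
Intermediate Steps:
I = -1538762
Y(F, W) = 12 (Y(F, W) = -3*(-4) = 12)
M(J, m) = -4 + (-25 + J)/(-2593 + m) (M(J, m) = -4 + (J - 25)/(m - 2593) = -4 + (-25 + J)/(-2593 + m))
1/(I + M(1486, -1865)) = 1/(-1538762 + (10347 + 1486 - 4*(-1865))/(-2593 - 1865)) = 1/(-1538762 + (10347 + 1486 + 7460)/(-4458)) = 1/(-1538762 - 1/4458*19293) = 1/(-1538762 - 6431/1486) = 1/(-2286606763/1486) = -1486/2286606763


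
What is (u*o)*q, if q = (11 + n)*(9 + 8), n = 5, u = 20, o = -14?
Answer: -76160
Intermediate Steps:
q = 272 (q = (11 + 5)*(9 + 8) = 16*17 = 272)
(u*o)*q = (20*(-14))*272 = -280*272 = -76160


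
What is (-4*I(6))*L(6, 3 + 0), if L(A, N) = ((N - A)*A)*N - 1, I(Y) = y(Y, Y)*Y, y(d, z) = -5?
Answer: -6600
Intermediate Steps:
I(Y) = -5*Y
L(A, N) = -1 + A*N*(N - A) (L(A, N) = (A*(N - A))*N - 1 = A*N*(N - A) - 1 = -1 + A*N*(N - A))
(-4*I(6))*L(6, 3 + 0) = (-(-20)*6)*(-1 + 6*(3 + 0)**2 - 1*(3 + 0)*6**2) = (-4*(-30))*(-1 + 6*3**2 - 1*3*36) = 120*(-1 + 6*9 - 108) = 120*(-1 + 54 - 108) = 120*(-55) = -6600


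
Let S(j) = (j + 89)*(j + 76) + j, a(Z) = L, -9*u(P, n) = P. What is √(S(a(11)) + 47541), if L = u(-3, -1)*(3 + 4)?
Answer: 2*√123070/3 ≈ 233.88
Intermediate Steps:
u(P, n) = -P/9
L = 7/3 (L = (-⅑*(-3))*(3 + 4) = (⅓)*7 = 7/3 ≈ 2.3333)
a(Z) = 7/3
S(j) = j + (76 + j)*(89 + j) (S(j) = (89 + j)*(76 + j) + j = (76 + j)*(89 + j) + j = j + (76 + j)*(89 + j))
√(S(a(11)) + 47541) = √((6764 + (7/3)² + 166*(7/3)) + 47541) = √((6764 + 49/9 + 1162/3) + 47541) = √(64411/9 + 47541) = √(492280/9) = 2*√123070/3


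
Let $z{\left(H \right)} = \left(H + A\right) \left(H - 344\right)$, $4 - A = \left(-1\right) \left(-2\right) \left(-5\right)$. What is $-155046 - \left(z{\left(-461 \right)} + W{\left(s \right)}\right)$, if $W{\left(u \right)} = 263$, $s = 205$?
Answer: $-515144$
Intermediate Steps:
$A = 14$ ($A = 4 - \left(-1\right) \left(-2\right) \left(-5\right) = 4 - 2 \left(-5\right) = 4 - -10 = 4 + 10 = 14$)
$z{\left(H \right)} = \left(-344 + H\right) \left(14 + H\right)$ ($z{\left(H \right)} = \left(H + 14\right) \left(H - 344\right) = \left(14 + H\right) \left(-344 + H\right) = \left(-344 + H\right) \left(14 + H\right)$)
$-155046 - \left(z{\left(-461 \right)} + W{\left(s \right)}\right) = -155046 - \left(\left(-4816 + \left(-461\right)^{2} - -152130\right) + 263\right) = -155046 - \left(\left(-4816 + 212521 + 152130\right) + 263\right) = -155046 - \left(359835 + 263\right) = -155046 - 360098 = -515144$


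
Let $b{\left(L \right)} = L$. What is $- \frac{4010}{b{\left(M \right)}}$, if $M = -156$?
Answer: $\frac{2005}{78} \approx 25.705$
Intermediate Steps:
$- \frac{4010}{b{\left(M \right)}} = - \frac{4010}{-156} = \left(-4010\right) \left(- \frac{1}{156}\right) = \frac{2005}{78}$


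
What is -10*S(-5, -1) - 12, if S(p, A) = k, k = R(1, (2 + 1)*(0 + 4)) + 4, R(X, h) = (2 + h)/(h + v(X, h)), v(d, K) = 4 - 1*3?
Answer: -816/13 ≈ -62.769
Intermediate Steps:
v(d, K) = 1 (v(d, K) = 4 - 3 = 1)
R(X, h) = (2 + h)/(1 + h) (R(X, h) = (2 + h)/(h + 1) = (2 + h)/(1 + h))
k = 66/13 (k = (2 + (2 + 1)*(0 + 4))/(1 + (2 + 1)*(0 + 4)) + 4 = (2 + 3*4)/(1 + 3*4) + 4 = (2 + 12)/(1 + 12) + 4 = 14/13 + 4 = 66/13 ≈ 5.0769)
S(p, A) = 66/13
-10*S(-5, -1) - 12 = -10*66/13 - 12 = -660/13 - 12 = -816/13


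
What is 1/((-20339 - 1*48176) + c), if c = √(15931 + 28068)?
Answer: -68515/4694261226 - √43999/4694261226 ≈ -1.4640e-5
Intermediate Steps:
c = √43999 ≈ 209.76
1/((-20339 - 1*48176) + c) = 1/((-20339 - 1*48176) + √43999) = 1/((-20339 - 48176) + √43999) = 1/(-68515 + √43999)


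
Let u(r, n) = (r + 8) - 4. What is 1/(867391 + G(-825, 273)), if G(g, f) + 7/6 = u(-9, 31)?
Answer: 6/5204309 ≈ 1.1529e-6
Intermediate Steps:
u(r, n) = 4 + r (u(r, n) = (8 + r) - 4 = 4 + r)
G(g, f) = -37/6 (G(g, f) = -7/6 + (4 - 9) = -7/6 - 5 = -37/6)
1/(867391 + G(-825, 273)) = 1/(867391 - 37/6) = 1/(5204309/6) = 6/5204309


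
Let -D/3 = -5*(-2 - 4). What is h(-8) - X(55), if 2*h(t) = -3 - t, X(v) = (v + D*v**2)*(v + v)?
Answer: 59882905/2 ≈ 2.9941e+7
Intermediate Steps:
D = -90 (D = -(-15)*(-2 - 4) = -(-15)*(-6) = -3*30 = -90)
X(v) = 2*v*(v - 90*v**2) (X(v) = (v - 90*v**2)*(v + v) = (v - 90*v**2)*(2*v) = 2*v*(v - 90*v**2))
h(t) = -3/2 - t/2 (h(t) = (-3 - t)/2 = -3/2 - t/2)
h(-8) - X(55) = (-3/2 - 1/2*(-8)) - 55**2*(2 - 180*55) = (-3/2 + 4) - 3025*(2 - 9900) = 5/2 - 3025*(-9898) = 5/2 - 1*(-29941450) = 5/2 + 29941450 = 59882905/2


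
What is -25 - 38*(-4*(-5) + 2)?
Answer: -861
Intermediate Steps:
-25 - 38*(-4*(-5) + 2) = -25 - 38*(20 + 2) = -25 - 38*22 = -25 - 836 = -861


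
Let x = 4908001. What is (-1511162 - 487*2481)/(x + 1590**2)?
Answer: -2719409/7436101 ≈ -0.36570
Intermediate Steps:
(-1511162 - 487*2481)/(x + 1590**2) = (-1511162 - 487*2481)/(4908001 + 1590**2) = (-1511162 - 1208247)/(4908001 + 2528100) = -2719409/7436101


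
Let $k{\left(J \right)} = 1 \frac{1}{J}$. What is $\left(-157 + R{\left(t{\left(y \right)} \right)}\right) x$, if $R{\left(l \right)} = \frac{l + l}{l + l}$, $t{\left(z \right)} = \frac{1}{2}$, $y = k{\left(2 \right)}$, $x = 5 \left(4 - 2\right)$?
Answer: $-1560$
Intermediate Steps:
$k{\left(J \right)} = \frac{1}{J}$
$x = 10$ ($x = 5 \cdot 2 = 10$)
$y = \frac{1}{2} \approx 0.5$
$t{\left(z \right)} = \frac{1}{2}$
$R{\left(l \right)} = 1$ ($R{\left(l \right)} = \frac{2 l}{2 l} = 2 l \frac{1}{2 l} = 1$)
$\left(-157 + R{\left(t{\left(y \right)} \right)}\right) x = \left(-157 + 1\right) 10 = \left(-156\right) 10 = -1560$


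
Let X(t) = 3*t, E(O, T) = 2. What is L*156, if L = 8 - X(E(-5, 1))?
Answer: 312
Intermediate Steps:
L = 2 (L = 8 - 3*2 = 8 - 1*6 = 8 - 6 = 2)
L*156 = 2*156 = 312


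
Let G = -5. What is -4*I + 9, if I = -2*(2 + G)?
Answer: -15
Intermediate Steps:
I = 6 (I = -2*(2 - 5) = -2*(-3) = 6)
-4*I + 9 = -4*6 + 9 = -24 + 9 = -15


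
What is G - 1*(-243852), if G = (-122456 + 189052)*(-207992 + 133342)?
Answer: -4971147548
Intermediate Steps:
G = -4971391400 (G = 66596*(-74650) = -4971391400)
G - 1*(-243852) = -4971391400 - 1*(-243852) = -4971391400 + 243852 = -4971147548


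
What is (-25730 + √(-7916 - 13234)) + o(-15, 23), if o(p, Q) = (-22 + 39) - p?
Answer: -25698 + 15*I*√94 ≈ -25698.0 + 145.43*I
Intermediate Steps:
o(p, Q) = 17 - p
(-25730 + √(-7916 - 13234)) + o(-15, 23) = (-25730 + √(-7916 - 13234)) + (17 - 1*(-15)) = (-25730 + √(-21150)) + (17 + 15) = (-25730 + 15*I*√94) + 32 = -25698 + 15*I*√94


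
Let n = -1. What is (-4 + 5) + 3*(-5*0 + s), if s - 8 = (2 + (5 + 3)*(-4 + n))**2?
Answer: 4357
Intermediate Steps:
s = 1452 (s = 8 + (2 + (5 + 3)*(-4 - 1))**2 = 8 + (2 + 8*(-5))**2 = 8 + (2 - 40)**2 = 8 + (-38)**2 = 8 + 1444 = 1452)
(-4 + 5) + 3*(-5*0 + s) = (-4 + 5) + 3*(-5*0 + 1452) = 1 + 3*(0 + 1452) = 1 + 3*1452 = 1 + 4356 = 4357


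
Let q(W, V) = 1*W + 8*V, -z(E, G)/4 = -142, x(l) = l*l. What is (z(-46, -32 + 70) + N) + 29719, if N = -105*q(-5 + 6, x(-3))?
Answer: 22622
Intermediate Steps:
x(l) = l²
z(E, G) = 568 (z(E, G) = -4*(-142) = 568)
q(W, V) = W + 8*V
N = -7665 (N = -105*((-5 + 6) + 8*(-3)²) = -105*(1 + 8*9) = -105*(1 + 72) = -105*73 = -7665)
(z(-46, -32 + 70) + N) + 29719 = (568 - 7665) + 29719 = -7097 + 29719 = 22622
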